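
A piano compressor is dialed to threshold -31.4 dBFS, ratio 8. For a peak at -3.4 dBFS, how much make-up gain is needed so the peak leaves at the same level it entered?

The peak compresses to -31.4 + 28/8 = -27.9 dBFS.
To reach -3.4 dBFS requires -3.4 − (-27.9) = 24.5 dB of make-up.

24.5 dB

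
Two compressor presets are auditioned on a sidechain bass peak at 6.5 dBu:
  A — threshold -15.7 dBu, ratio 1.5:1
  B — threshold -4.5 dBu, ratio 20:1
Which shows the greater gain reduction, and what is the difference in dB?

A: overshoot 22.2 dB → output overshoot 14.8 dB → GR 7.4 dB.
B: overshoot 11 dB → output overshoot 0.55 dB → GR 10.45 dB.
B reduces 3.05 dB more.

B, by 3.05 dB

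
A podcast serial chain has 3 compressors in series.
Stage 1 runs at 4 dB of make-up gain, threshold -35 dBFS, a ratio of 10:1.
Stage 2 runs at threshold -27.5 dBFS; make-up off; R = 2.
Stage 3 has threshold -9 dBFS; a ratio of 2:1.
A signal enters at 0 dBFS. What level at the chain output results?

Stage 1: 35 dB above -35 dBFS, reduced 10:1 to 3.5 dB above → -31.5 dBFS; +4 dB make-up → -27.5 dBFS.
Stage 2: below threshold (-27.5 ≤ -27.5); passes unchanged; output -27.5 dBFS.
Stage 3: below threshold (-27.5 ≤ -9); passes unchanged; output -27.5 dBFS.

-27.5 dBFS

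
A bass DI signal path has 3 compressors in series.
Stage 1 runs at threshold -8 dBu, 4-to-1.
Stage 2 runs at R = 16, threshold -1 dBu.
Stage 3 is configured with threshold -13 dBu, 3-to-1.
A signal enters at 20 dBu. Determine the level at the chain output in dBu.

Stage 1: 28 dB above -8 dBu, reduced 4:1 to 7 dB above → -1 dBu.
Stage 2: -1 dBu is at or below the -1 dBu threshold — no compression; output -1 dBu.
Stage 3: 12 dB above -13 dBu, reduced 3:1 to 4 dB above → -9 dBu.

-9 dBu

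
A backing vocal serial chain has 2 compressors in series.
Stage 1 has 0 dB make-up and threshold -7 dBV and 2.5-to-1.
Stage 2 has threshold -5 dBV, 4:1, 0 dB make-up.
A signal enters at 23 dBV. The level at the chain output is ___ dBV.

-2.5 dBV

Stage 1: overshoot 30 dB → 30/2.5 = 12 dB → 5 dBV.
Stage 2: 10 dB above -5 dBV, reduced 4:1 to 2.5 dB above → -2.5 dBV.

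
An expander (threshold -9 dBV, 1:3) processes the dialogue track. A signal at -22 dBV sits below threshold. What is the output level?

-48 dBV

Undershoot = (-9) − (-22) = 13 dB.
At 1:3, that expands to 39 dB under threshold.
Output = -9 − 39 = -48 dBV.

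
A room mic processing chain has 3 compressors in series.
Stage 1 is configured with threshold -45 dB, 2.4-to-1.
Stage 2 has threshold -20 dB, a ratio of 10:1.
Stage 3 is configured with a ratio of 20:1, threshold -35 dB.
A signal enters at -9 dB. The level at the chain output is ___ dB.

-34.75 dB

Stage 1: overshoot 36 dB → 36/2.4 = 15 dB → -30 dB.
Stage 2: below threshold (-30 ≤ -20); passes unchanged; output -30 dB.
Stage 3: overshoot 5 dB → 5/20 = 0.25 dB → -34.75 dB.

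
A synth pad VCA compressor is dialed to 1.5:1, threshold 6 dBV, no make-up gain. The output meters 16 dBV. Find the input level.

21 dBV

The compressed level sits 16 − 6 = 10 dB over threshold.
Before 1.5:1 compression the overshoot was 10 × 1.5 = 15 dB, so input = 6 + 15 = 21 dBV.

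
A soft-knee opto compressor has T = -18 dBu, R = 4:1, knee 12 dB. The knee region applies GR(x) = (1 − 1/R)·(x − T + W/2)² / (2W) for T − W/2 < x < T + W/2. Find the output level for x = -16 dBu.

x − T + W/2 = -16 − (-18) + 6 = 8.
GR = (1 − 1/4) × 8² / 24 = 0.75 × 64 / 24 = 2 dB.
Output = -16 − 2 = -18 dBu.

-18 dBu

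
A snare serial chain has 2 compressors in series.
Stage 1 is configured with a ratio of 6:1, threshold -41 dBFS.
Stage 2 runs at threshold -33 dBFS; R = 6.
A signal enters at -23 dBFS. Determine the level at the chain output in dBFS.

-38 dBFS

Stage 1: -23 dBFS is 18 dB over -41 dBFS; at 6:1 that becomes 3 dB over, giving -38 dBFS.
Stage 2: -38 dBFS ≤ -33 dBFS, so stage 2 doesn't engage; output -38 dBFS.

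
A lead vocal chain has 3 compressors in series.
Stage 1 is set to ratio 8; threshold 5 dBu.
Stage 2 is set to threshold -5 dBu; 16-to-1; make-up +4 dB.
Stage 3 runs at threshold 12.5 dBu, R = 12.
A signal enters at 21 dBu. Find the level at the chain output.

Stage 1: 21 dBu is 16 dB over 5 dBu; at 8:1 that becomes 2 dB over, giving 7 dBu.
Stage 2: overshoot 12 dB → 12/16 = 0.75 dB → -4.25 dBu; +4 dB make-up → -0.25 dBu.
Stage 3: -0.25 dBu is at or below the 12.5 dBu threshold — no compression; output -0.25 dBu.

-0.25 dBu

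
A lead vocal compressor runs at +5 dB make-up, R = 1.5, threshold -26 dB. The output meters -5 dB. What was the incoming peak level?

-2 dB

Stripping the +5 dB make-up gives -10 dB at the gain stage.
Post-compression overshoot = -10 − (-26) = 16 dB.
Input overshoot = R × output overshoot = 24 dB → input = -26 + 24 = -2 dB.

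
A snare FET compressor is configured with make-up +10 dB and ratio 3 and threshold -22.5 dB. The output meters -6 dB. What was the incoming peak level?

Before make-up, the level was -6 − 10 = -16 dB.
That's 6.5 dB above the -22.5 dB threshold.
Undo the ratio: input overshoot = 6.5 × 3 = 19.5 dB, giving input = -3 dB.

-3 dB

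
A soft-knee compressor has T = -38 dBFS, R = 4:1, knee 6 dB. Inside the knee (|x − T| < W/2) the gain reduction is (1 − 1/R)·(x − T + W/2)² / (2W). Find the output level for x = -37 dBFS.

x − T + W/2 = -37 − (-38) + 3 = 4.
GR = (1 − 1/4) × 4² / 12 = 0.75 × 16 / 12 = 1 dB.
Output = -37 − 1 = -38 dBFS.

-38 dBFS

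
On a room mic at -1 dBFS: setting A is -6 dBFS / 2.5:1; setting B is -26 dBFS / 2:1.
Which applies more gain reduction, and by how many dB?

A: 5 dB over, compressed to 2 dB over, so 3 dB of GR.
B: 25 dB over, compressed to 12.5 dB over, so 12.5 dB of GR.
Difference: 9.5 dB in favour of B.

B, by 9.5 dB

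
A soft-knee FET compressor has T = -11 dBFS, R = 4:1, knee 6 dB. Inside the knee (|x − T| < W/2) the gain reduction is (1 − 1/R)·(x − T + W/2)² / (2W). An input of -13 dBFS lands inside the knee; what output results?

-13.0625 dBFS

x − T + W/2 = -13 − (-11) + 3 = 1.
GR = (1 − 1/4) × 1² / 12 = 0.75 × 1 / 12 = 0.0625 dB.
Output = -13 − 0.0625 = -13.0625 dBFS.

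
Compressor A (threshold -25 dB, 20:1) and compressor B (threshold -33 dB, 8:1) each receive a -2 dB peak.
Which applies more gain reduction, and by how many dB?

B, by 5.275 dB

A: 23 dB over, compressed to 1.15 dB over, so 21.85 dB of GR.
B: 31 dB over, compressed to 3.875 dB over, so 27.125 dB of GR.
B applies 5.275 dB more gain reduction.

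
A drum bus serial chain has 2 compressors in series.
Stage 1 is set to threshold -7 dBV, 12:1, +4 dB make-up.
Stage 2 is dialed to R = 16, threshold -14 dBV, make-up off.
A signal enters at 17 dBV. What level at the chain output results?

-13.1875 dBV

Stage 1: 24 dB above -7 dBV, reduced 12:1 to 2 dB above → -5 dBV; +4 dB make-up → -1 dBV.
Stage 2: 13 dB above -14 dBV, reduced 16:1 to 0.8125 dB above → -13.1875 dBV.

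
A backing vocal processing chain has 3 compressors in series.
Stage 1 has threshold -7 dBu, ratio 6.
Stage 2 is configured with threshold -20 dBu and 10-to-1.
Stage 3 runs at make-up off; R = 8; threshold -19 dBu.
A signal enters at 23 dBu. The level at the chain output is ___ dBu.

-18.9 dBu

Stage 1: 30 dB above -7 dBu, reduced 6:1 to 5 dB above → -2 dBu.
Stage 2: -2 dBu is 18 dB over -20 dBu; at 10:1 that becomes 1.8 dB over, giving -18.2 dBu.
Stage 3: overshoot 0.8 dB → 0.8/8 = 0.1 dB → -18.9 dBu.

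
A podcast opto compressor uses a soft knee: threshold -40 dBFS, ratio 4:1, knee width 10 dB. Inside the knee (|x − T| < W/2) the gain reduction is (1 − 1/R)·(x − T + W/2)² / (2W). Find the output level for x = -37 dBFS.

x − T + W/2 = -37 − (-40) + 5 = 8.
GR = (1 − 1/4) × 8² / 20 = 0.75 × 64 / 20 = 2.4 dB.
Output = -37 − 2.4 = -39.4 dBFS.

-39.4 dBFS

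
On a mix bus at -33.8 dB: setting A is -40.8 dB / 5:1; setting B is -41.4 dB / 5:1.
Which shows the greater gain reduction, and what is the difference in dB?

A: GR = 7 − 7/5 = 5.6 dB.
B: GR = 7.6 − 7.6/5 = 6.08 dB.
B applies 0.48 dB more gain reduction.

B, by 0.48 dB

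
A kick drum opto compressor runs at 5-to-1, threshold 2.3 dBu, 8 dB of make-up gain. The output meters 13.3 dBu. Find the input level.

Remove make-up: 13.3 − 8 = 5.3 dBu.
Post-compression overshoot = 5.3 − 2.3 = 3 dB.
Before 5:1 compression the overshoot was 3 × 5 = 15 dB, so input = 2.3 + 15 = 17.3 dBu.

17.3 dBu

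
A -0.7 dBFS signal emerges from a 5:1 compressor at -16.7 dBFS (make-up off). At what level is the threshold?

Input is 20 dB above T (since output overshoot × R = input overshoot: (-16.7 − T)·5 = -0.7 − T gives T = -20.7 dBFS).
Check: -20.7 + (-0.7 − (-20.7))/5 = -20.7 + 4 = -16.7 dBFS. ✓

-20.7 dBFS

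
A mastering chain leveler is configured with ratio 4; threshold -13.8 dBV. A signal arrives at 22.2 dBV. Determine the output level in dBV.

Overshoot: 22.2 − (-13.8) = 36 dB.
At 4:1 the overshoot is divided by 4, leaving 9 dB above threshold.
Output = -13.8 + 9 = -4.8 dBV.

-4.8 dBV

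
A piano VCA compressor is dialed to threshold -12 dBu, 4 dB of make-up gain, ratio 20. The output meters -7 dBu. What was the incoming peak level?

8 dBu

Remove make-up: -7 − 4 = -11 dBu.
Post-compression overshoot = -11 − (-12) = 1 dB.
Input overshoot = R × output overshoot = 20 dB → input = -12 + 20 = 8 dBu.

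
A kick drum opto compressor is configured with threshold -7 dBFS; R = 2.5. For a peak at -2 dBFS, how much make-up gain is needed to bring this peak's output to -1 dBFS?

4 dB

The peak compresses to -7 + 5/2.5 = -5 dBFS.
To reach -1 dBFS requires -1 − (-5) = 4 dB of make-up.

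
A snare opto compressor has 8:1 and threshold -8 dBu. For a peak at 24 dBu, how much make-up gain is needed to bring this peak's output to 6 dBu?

10 dB

Overshoot 32 dB → 32/8 = 4 dB after compression, so the compressed level is -8 + 4 = -4 dBu.
Make-up = target − compressed = 6 − (-4) = 10 dB.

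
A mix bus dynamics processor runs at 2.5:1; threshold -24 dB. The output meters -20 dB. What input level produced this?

That's 4 dB above the -24 dB threshold.
Before 2.5:1 compression the overshoot was 4 × 2.5 = 10 dB, so input = -24 + 10 = -14 dB.

-14 dB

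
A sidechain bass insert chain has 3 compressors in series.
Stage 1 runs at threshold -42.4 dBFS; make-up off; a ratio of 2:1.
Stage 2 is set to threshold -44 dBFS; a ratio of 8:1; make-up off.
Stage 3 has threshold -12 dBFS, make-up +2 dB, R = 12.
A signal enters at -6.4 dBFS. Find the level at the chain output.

Stage 1: 36 dB above -42.4 dBFS, reduced 2:1 to 18 dB above → -24.4 dBFS.
Stage 2: -24.4 dBFS is 19.6 dB over -44 dBFS; at 8:1 that becomes 2.45 dB over, giving -41.55 dBFS.
Stage 3: below threshold (-41.55 ≤ -12); passes unchanged; make-up brings it to -39.55 dBFS.

-39.55 dBFS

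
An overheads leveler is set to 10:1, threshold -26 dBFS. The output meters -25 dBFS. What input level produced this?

That's 1 dB above the -26 dBFS threshold.
Before 10:1 compression the overshoot was 1 × 10 = 10 dB, so input = -26 + 10 = -16 dBFS.

-16 dBFS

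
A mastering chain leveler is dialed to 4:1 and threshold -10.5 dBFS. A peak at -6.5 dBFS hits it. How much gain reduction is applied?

-6.5 dBFS exceeds the threshold by 4 dB.
A 4:1 ratio leaves 1 dB of that excess.
GR = overshoot in − overshoot out = 4 − 1 = 3 dB.

3 dB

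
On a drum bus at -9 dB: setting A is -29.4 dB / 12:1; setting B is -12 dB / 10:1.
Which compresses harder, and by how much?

A, by 16 dB

A: GR = 20.4 − 20.4/12 = 18.7 dB.
B: GR = 3 − 3/10 = 2.7 dB.
A reduces 16 dB more.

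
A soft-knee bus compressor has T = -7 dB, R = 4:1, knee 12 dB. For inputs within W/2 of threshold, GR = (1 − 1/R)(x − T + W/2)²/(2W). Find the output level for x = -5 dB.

x − T + W/2 = -5 − (-7) + 6 = 8.
GR = (1 − 1/4) × 8² / 24 = 0.75 × 64 / 24 = 2 dB.
Output = -5 − 2 = -7 dB.

-7 dB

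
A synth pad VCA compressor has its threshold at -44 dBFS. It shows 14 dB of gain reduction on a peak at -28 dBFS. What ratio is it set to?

Input overshoot = -28 − (-44) = 16 dB.
Output overshoot = 16 − 14 = 2 dB.
Ratio = input overshoot / output overshoot = 16 / 2 = 8.

8:1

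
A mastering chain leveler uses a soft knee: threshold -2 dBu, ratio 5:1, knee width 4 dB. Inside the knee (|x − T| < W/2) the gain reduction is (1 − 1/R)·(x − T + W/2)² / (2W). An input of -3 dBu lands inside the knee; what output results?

x − T + W/2 = -3 − (-2) + 2 = 1.
GR = (1 − 1/5) × 1² / 8 = 0.8 × 1 / 8 = 0.1 dB.
Output = -3 − 0.1 = -3.1 dBu.

-3.1 dBu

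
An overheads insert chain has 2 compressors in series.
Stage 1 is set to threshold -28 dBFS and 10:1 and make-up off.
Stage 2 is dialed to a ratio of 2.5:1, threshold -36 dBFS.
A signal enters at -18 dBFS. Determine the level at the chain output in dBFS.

-32.4 dBFS

Stage 1: overshoot 10 dB → 10/10 = 1 dB → -27 dBFS.
Stage 2: -27 dBFS is 9 dB over -36 dBFS; at 2.5:1 that becomes 3.6 dB over, giving -32.4 dBFS.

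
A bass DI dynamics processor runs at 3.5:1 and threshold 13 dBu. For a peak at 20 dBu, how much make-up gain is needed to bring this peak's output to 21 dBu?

The peak compresses to 13 + 7/3.5 = 15 dBu.
To reach 21 dBu requires 21 − 15 = 6 dB of make-up.

6 dB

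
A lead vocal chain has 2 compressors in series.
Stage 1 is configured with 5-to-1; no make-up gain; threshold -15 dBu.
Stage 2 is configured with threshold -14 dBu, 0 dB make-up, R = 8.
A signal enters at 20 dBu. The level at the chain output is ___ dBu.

-13.25 dBu

Stage 1: 20 dBu is 35 dB over -15 dBu; at 5:1 that becomes 7 dB over, giving -8 dBu.
Stage 2: overshoot 6 dB → 6/8 = 0.75 dB → -13.25 dBu.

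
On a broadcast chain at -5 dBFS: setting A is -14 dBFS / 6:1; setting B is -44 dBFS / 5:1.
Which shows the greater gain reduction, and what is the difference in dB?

A: 9 dB over, compressed to 1.5 dB over, so 7.5 dB of GR.
B: 39 dB over, compressed to 7.8 dB over, so 31.2 dB of GR.
B reduces 23.7 dB more.

B, by 23.7 dB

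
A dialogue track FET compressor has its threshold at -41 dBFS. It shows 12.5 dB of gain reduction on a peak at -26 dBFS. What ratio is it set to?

Input overshoot = -26 − (-41) = 15 dB.
Output overshoot = 15 − 12.5 = 2.5 dB.
Ratio = input overshoot / output overshoot = 15 / 2.5 = 6.

6:1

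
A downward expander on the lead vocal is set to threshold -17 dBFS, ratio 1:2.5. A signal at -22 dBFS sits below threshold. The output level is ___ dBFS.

Undershoot = (-17) − (-22) = 5 dB.
At 1:2.5, that expands to 12.5 dB under threshold.
Output = -17 − 12.5 = -29.5 dBFS.

-29.5 dBFS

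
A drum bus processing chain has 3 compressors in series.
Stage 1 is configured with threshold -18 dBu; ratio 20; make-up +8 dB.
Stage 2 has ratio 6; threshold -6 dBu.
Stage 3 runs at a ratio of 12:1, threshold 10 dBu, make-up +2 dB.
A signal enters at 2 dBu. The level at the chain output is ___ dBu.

Stage 1: 2 dBu is 20 dB over -18 dBu; at 20:1 that becomes 1 dB over, giving -17 dBu; +8 dB make-up → -9 dBu.
Stage 2: -9 dBu is at or below the -6 dBu threshold — no compression; output -9 dBu.
Stage 3: -9 dBu ≤ 10 dBu, so stage 3 doesn't engage; make-up brings it to -7 dBu.

-7 dBu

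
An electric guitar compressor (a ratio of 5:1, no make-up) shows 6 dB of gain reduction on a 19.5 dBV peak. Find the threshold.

12 dBV

Input is 7.5 dB above T (since output overshoot × R = input overshoot: (13.5 − T)·5 = 19.5 − T gives T = 12 dBV).
Check: 12 + (19.5 − 12)/5 = 12 + 1.5 = 13.5 dBV. ✓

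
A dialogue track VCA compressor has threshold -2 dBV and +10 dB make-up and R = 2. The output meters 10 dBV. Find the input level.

Before make-up, the level was 10 − 10 = 0 dBV.
That's 2 dB above the -2 dBV threshold.
Input overshoot = R × output overshoot = 4 dB → input = -2 + 4 = 2 dBV.

2 dBV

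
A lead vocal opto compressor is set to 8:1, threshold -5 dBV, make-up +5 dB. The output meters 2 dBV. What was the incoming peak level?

11 dBV

Remove make-up: 2 − 5 = -3 dBV.
Post-compression overshoot = -3 − (-5) = 2 dB.
Undo the ratio: input overshoot = 2 × 8 = 16 dB, giving input = 11 dBV.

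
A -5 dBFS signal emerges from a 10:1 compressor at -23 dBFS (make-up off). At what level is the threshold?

-25 dBFS

Gain reduction = -5 − (-23) = 18 dB; output overshoot = GR / (R − 1) = 18 / 9 = 2 dB.
Threshold = output − output overshoot = -23 − 2 = -25 dBFS.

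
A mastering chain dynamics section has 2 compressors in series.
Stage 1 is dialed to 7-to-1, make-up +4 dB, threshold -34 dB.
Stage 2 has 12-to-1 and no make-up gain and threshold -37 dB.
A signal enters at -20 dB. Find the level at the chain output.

-36.25 dB

Stage 1: overshoot 14 dB → 14/7 = 2 dB → -32 dB; +4 dB make-up → -28 dB.
Stage 2: overshoot 9 dB → 9/12 = 0.75 dB → -36.25 dB.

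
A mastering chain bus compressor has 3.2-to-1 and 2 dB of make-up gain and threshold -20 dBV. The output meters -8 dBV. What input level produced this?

12 dBV

Remove make-up: -8 − 2 = -10 dBV.
The compressed level sits -10 − (-20) = 10 dB over threshold.
Input overshoot = R × output overshoot = 32 dB → input = -20 + 32 = 12 dBV.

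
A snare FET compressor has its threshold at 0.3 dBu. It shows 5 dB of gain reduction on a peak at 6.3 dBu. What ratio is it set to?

Input overshoot = 6.3 − 0.3 = 6 dB.
Output overshoot = 6 − 5 = 1 dB.
Ratio = input overshoot / output overshoot = 6 / 1 = 6.

6:1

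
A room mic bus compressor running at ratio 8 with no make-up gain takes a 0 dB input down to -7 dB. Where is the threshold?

Gain reduction = 0 − (-7) = 7 dB; output overshoot = GR / (R − 1) = 7 / 7 = 1 dB.
Threshold = output − output overshoot = -7 − 1 = -8 dB.

-8 dB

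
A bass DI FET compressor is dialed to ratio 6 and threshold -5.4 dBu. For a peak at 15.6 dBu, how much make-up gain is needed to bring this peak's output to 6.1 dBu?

Overshoot 21 dB → 21/6 = 3.5 dB after compression, so the compressed level is -5.4 + 3.5 = -1.9 dBu.
Make-up = target − compressed = 6.1 − (-1.9) = 8 dB.

8 dB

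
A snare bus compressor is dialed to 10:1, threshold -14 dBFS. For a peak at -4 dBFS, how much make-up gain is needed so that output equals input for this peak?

Overshoot 10 dB → 10/10 = 1 dB after compression, so the compressed level is -14 + 1 = -13 dBFS.
Make-up = target − compressed = -4 − (-13) = 9 dB.

9 dB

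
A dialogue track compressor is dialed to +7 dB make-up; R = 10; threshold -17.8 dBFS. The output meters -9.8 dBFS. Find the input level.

-7.8 dBFS

Before make-up, the level was -9.8 − 7 = -16.8 dBFS.
The compressed level sits -16.8 − (-17.8) = 1 dB over threshold.
Undo the ratio: input overshoot = 1 × 10 = 10 dB, giving input = -7.8 dBFS.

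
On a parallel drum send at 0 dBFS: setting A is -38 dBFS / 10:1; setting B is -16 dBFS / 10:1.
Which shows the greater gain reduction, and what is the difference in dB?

A, by 19.8 dB

A: 38 dB over, compressed to 3.8 dB over, so 34.2 dB of GR.
B: 16 dB over, compressed to 1.6 dB over, so 14.4 dB of GR.
A reduces 19.8 dB more.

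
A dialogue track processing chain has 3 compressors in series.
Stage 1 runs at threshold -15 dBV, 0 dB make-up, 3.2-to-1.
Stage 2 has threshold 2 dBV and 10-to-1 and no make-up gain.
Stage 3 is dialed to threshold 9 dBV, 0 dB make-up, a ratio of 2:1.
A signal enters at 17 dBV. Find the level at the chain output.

-5 dBV

Stage 1: 32 dB above -15 dBV, reduced 3.2:1 to 10 dB above → -5 dBV.
Stage 2: below threshold (-5 ≤ 2); passes unchanged; output -5 dBV.
Stage 3: -5 dBV ≤ 9 dBV, so stage 3 doesn't engage; output -5 dBV.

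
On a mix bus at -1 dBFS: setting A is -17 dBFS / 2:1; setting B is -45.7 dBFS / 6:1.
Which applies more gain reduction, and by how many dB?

A: 16 dB over, compressed to 8 dB over, so 8 dB of GR.
B: 44.7 dB over, compressed to 7.45 dB over, so 37.25 dB of GR.
B applies 29.25 dB more gain reduction.

B, by 29.25 dB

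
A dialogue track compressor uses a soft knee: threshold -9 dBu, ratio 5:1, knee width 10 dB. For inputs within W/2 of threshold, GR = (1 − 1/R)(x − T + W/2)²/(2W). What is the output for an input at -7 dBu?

x − T + W/2 = -7 − (-9) + 5 = 7.
GR = (1 − 1/5) × 7² / 20 = 0.8 × 49 / 20 = 1.96 dB.
Output = -7 − 1.96 = -8.96 dBu.

-8.96 dBu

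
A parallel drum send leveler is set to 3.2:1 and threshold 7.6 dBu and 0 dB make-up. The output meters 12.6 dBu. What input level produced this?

23.6 dBu

The compressed level sits 12.6 − 7.6 = 5 dB over threshold.
Undo the ratio: input overshoot = 5 × 3.2 = 16 dB, giving input = 23.6 dBu.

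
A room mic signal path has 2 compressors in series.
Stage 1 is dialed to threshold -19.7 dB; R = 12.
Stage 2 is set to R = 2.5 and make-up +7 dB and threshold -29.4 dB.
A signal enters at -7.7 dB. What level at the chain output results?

-18.12 dB

Stage 1: 12 dB above -19.7 dB, reduced 12:1 to 1 dB above → -18.7 dB.
Stage 2: -18.7 dB is 10.7 dB over -29.4 dB; at 2.5:1 that becomes 4.28 dB over, giving -25.12 dB; +7 dB make-up → -18.12 dB.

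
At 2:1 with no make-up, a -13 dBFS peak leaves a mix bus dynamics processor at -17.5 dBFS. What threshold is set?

-22 dBFS

Let T be the threshold. Output overshoot = (input overshoot)/R, so -17.5 − T = (-13 − T)/2.
2·(-17.5 − T) = -13 − T → 1·T = -35 − (-13) = -22.
T = -22/1 = -22 dBFS.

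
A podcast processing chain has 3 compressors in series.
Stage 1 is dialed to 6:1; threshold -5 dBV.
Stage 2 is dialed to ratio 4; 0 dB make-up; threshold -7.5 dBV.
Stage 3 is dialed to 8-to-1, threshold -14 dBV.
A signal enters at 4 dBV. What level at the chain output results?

Stage 1: 4 dBV is 9 dB over -5 dBV; at 6:1 that becomes 1.5 dB over, giving -3.5 dBV.
Stage 2: 4 dB above -7.5 dBV, reduced 4:1 to 1 dB above → -6.5 dBV.
Stage 3: overshoot 7.5 dB → 7.5/8 = 0.9375 dB → -13.0625 dBV.

-13.0625 dBV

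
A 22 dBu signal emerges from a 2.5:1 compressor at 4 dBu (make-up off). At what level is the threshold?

-8 dBu

Gain reduction = 22 − 4 = 18 dB; output overshoot = GR / (R − 1) = 18 / 1.5 = 12 dB.
Threshold = output − output overshoot = 4 − 12 = -8 dBu.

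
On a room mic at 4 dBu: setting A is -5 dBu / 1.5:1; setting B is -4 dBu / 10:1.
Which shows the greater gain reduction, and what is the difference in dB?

A: overshoot 9 dB → output overshoot 6 dB → GR 3 dB.
B: overshoot 8 dB → output overshoot 0.8 dB → GR 7.2 dB.
B applies 4.2 dB more gain reduction.

B, by 4.2 dB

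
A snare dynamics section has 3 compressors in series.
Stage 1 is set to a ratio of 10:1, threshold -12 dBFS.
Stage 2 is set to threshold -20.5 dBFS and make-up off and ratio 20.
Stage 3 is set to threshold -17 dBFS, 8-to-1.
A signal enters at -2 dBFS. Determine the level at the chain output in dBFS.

Stage 1: overshoot 10 dB → 10/10 = 1 dB → -11 dBFS.
Stage 2: overshoot 9.5 dB → 9.5/20 = 0.475 dB → -20.025 dBFS.
Stage 3: below threshold (-20.025 ≤ -17); passes unchanged; output -20.025 dBFS.

-20.025 dBFS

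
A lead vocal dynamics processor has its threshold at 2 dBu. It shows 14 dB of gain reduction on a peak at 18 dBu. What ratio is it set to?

Input overshoot = 18 − 2 = 16 dB.
Output overshoot = 16 − 14 = 2 dB.
Ratio = input overshoot / output overshoot = 16 / 2 = 8.

8:1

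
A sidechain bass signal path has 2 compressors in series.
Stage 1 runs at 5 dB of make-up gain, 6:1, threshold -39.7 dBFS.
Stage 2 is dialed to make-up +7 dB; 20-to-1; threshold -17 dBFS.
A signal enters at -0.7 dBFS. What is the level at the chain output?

-21.2 dBFS

Stage 1: 39 dB above -39.7 dBFS, reduced 6:1 to 6.5 dB above → -33.2 dBFS; +5 dB make-up → -28.2 dBFS.
Stage 2: -28.2 dBFS ≤ -17 dBFS, so stage 2 doesn't engage; make-up brings it to -21.2 dBFS.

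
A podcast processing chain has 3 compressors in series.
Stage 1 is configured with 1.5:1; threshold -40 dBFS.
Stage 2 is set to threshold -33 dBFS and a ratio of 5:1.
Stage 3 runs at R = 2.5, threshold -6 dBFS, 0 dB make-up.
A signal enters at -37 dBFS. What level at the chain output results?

Stage 1: overshoot 3 dB → 3/1.5 = 2 dB → -38 dBFS.
Stage 2: -38 dBFS ≤ -33 dBFS, so stage 2 doesn't engage; output -38 dBFS.
Stage 3: below threshold (-38 ≤ -6); passes unchanged; output -38 dBFS.

-38 dBFS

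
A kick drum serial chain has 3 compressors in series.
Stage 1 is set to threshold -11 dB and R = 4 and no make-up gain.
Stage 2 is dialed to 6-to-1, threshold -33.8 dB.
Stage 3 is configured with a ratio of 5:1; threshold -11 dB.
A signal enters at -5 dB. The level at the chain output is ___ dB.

-29.75 dB

Stage 1: 6 dB above -11 dB, reduced 4:1 to 1.5 dB above → -9.5 dB.
Stage 2: 24.3 dB above -33.8 dB, reduced 6:1 to 4.05 dB above → -29.75 dB.
Stage 3: below threshold (-29.75 ≤ -11); passes unchanged; output -29.75 dB.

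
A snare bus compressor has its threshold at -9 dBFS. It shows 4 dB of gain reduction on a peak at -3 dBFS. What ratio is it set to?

3:1

Input overshoot = -3 − (-9) = 6 dB.
Output overshoot = 6 − 4 = 2 dB.
Ratio = input overshoot / output overshoot = 6 / 2 = 3.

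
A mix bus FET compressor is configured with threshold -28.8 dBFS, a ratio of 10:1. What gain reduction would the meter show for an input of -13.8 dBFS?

13.5 dB

-13.8 dBFS exceeds the threshold by 15 dB.
At 10:1, output sits 15/10 = 1.5 dB above threshold.
Gain reduction = 15 − 1.5 = 13.5 dB.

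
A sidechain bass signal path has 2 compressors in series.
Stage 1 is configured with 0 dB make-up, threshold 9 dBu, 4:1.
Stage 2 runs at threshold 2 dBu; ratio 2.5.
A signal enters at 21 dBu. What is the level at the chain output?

6 dBu

Stage 1: 21 dBu is 12 dB over 9 dBu; at 4:1 that becomes 3 dB over, giving 12 dBu.
Stage 2: 10 dB above 2 dBu, reduced 2.5:1 to 4 dB above → 6 dBu.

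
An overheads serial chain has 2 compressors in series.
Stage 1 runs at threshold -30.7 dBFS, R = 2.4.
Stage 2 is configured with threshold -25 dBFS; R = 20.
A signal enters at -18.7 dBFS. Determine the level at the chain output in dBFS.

-25.7 dBFS

Stage 1: overshoot 12 dB → 12/2.4 = 5 dB → -25.7 dBFS.
Stage 2: -25.7 dBFS is at or below the -25 dBFS threshold — no compression; output -25.7 dBFS.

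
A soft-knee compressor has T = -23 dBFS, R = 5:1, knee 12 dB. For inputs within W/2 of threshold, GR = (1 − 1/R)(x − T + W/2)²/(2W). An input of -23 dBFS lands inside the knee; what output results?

-24.2 dBFS

x − T + W/2 = -23 − (-23) + 6 = 6.
GR = (1 − 1/5) × 6² / 24 = 0.8 × 36 / 24 = 1.2 dB.
Output = -23 − 1.2 = -24.2 dBFS.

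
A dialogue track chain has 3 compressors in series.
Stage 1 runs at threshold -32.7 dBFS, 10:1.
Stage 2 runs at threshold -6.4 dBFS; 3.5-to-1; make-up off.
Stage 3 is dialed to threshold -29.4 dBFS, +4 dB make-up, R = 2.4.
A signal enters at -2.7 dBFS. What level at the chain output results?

-25.7 dBFS

Stage 1: overshoot 30 dB → 30/10 = 3 dB → -29.7 dBFS.
Stage 2: below threshold (-29.7 ≤ -6.4); passes unchanged; output -29.7 dBFS.
Stage 3: -29.7 dBFS is at or below the -29.4 dBFS threshold — no compression; make-up brings it to -25.7 dBFS.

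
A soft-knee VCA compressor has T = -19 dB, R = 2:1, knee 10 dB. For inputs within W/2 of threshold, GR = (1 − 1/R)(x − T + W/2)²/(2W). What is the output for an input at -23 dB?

x − T + W/2 = -23 − (-19) + 5 = 1.
GR = (1 − 1/2) × 1² / 20 = 0.5 × 1 / 20 = 0.025 dB.
Output = -23 − 0.025 = -23.025 dB.

-23.025 dB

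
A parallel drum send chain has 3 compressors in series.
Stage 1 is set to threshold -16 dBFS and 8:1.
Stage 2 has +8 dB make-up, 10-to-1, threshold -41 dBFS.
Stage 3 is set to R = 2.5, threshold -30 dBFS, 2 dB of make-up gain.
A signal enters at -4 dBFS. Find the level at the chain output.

Stage 1: -4 dBFS is 12 dB over -16 dBFS; at 8:1 that becomes 1.5 dB over, giving -14.5 dBFS.
Stage 2: 26.5 dB above -41 dBFS, reduced 10:1 to 2.65 dB above → -38.35 dBFS; +8 dB make-up → -30.35 dBFS.
Stage 3: -30.35 dBFS is at or below the -30 dBFS threshold — no compression; make-up brings it to -28.35 dBFS.

-28.35 dBFS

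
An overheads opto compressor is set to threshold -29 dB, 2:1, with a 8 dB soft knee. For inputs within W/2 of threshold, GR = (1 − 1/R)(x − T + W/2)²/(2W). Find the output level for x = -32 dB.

-32.03125 dB

x − T + W/2 = -32 − (-29) + 4 = 1.
GR = (1 − 1/2) × 1² / 16 = 0.5 × 1 / 16 = 0.03125 dB.
Output = -32 − 0.03125 = -32.03125 dB.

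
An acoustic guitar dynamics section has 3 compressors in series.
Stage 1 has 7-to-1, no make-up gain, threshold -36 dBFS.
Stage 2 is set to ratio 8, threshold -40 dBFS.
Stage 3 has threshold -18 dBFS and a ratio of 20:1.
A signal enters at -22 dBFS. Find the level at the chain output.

Stage 1: -22 dBFS is 14 dB over -36 dBFS; at 7:1 that becomes 2 dB over, giving -34 dBFS.
Stage 2: 6 dB above -40 dBFS, reduced 8:1 to 0.75 dB above → -39.25 dBFS.
Stage 3: -39.25 dBFS is at or below the -18 dBFS threshold — no compression; output -39.25 dBFS.

-39.25 dBFS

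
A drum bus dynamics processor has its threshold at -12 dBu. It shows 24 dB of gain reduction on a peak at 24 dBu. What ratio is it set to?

Input overshoot = 24 − (-12) = 36 dB.
Output overshoot = 36 − 24 = 12 dB.
Ratio = input overshoot / output overshoot = 36 / 12 = 3.

3:1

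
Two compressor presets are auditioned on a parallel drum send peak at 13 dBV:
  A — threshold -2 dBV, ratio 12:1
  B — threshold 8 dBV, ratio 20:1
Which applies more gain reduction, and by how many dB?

A: overshoot 15 dB → output overshoot 1.25 dB → GR 13.75 dB.
B: overshoot 5 dB → output overshoot 0.25 dB → GR 4.75 dB.
Difference: 9 dB in favour of A.

A, by 9 dB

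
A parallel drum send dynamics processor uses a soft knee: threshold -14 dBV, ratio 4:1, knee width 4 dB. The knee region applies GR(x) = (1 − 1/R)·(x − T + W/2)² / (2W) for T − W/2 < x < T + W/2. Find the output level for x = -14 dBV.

-14.375 dBV

x − T + W/2 = -14 − (-14) + 2 = 2.
GR = (1 − 1/4) × 2² / 8 = 0.75 × 4 / 8 = 0.375 dB.
Output = -14 − 0.375 = -14.375 dBV.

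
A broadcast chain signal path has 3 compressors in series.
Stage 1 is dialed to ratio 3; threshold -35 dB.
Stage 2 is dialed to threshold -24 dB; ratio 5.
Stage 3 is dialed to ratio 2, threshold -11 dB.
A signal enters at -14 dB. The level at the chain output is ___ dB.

-28 dB

Stage 1: overshoot 21 dB → 21/3 = 7 dB → -28 dB.
Stage 2: below threshold (-28 ≤ -24); passes unchanged; output -28 dB.
Stage 3: -28 dB is at or below the -11 dB threshold — no compression; output -28 dB.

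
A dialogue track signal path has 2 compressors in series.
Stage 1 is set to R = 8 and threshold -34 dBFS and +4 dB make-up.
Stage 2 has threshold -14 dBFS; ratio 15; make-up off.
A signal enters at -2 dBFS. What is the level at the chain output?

Stage 1: overshoot 32 dB → 32/8 = 4 dB → -30 dBFS; +4 dB make-up → -26 dBFS.
Stage 2: -26 dBFS is at or below the -14 dBFS threshold — no compression; output -26 dBFS.

-26 dBFS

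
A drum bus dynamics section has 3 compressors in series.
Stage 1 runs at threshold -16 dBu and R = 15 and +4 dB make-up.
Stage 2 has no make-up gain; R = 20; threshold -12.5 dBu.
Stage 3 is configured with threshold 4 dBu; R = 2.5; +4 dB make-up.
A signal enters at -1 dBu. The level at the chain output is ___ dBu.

Stage 1: 15 dB above -16 dBu, reduced 15:1 to 1 dB above → -15 dBu; +4 dB make-up → -11 dBu.
Stage 2: 1.5 dB above -12.5 dBu, reduced 20:1 to 0.075 dB above → -12.425 dBu.
Stage 3: -12.425 dBu ≤ 4 dBu, so stage 3 doesn't engage; make-up brings it to -8.425 dBu.

-8.425 dBu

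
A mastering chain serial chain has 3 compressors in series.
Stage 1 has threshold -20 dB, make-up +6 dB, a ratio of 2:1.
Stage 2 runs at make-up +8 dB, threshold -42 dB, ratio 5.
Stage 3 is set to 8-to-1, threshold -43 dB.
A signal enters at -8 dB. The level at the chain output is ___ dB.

-41.025 dB

Stage 1: -8 dB is 12 dB over -20 dB; at 2:1 that becomes 6 dB over, giving -14 dB; +6 dB make-up → -8 dB.
Stage 2: -8 dB is 34 dB over -42 dB; at 5:1 that becomes 6.8 dB over, giving -35.2 dB; +8 dB make-up → -27.2 dB.
Stage 3: -27.2 dB is 15.8 dB over -43 dB; at 8:1 that becomes 1.975 dB over, giving -41.025 dB.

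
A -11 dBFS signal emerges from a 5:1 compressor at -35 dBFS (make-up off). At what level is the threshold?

-41 dBFS

Gain reduction = -11 − (-35) = 24 dB; output overshoot = GR / (R − 1) = 24 / 4 = 6 dB.
Threshold = output − output overshoot = -35 − 6 = -41 dBFS.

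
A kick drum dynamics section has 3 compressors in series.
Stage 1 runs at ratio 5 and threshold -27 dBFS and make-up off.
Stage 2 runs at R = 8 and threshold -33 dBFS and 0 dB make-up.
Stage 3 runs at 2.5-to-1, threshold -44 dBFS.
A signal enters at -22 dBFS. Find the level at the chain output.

Stage 1: overshoot 5 dB → 5/5 = 1 dB → -26 dBFS.
Stage 2: 7 dB above -33 dBFS, reduced 8:1 to 0.875 dB above → -32.125 dBFS.
Stage 3: 11.875 dB above -44 dBFS, reduced 2.5:1 to 4.75 dB above → -39.25 dBFS.

-39.25 dBFS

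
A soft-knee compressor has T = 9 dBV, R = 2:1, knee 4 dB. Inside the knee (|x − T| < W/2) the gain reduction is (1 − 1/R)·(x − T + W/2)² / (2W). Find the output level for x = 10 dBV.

x − T + W/2 = 10 − 9 + 2 = 3.
GR = (1 − 1/2) × 3² / 8 = 0.5 × 9 / 8 = 0.5625 dB.
Output = 10 − 0.5625 = 9.4375 dBV.

9.4375 dBV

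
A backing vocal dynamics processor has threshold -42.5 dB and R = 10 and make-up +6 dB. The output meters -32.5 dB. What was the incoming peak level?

-2.5 dB

Remove make-up: -32.5 − 6 = -38.5 dB.
That's 4 dB above the -42.5 dB threshold.
Before 10:1 compression the overshoot was 4 × 10 = 40 dB, so input = -42.5 + 40 = -2.5 dB.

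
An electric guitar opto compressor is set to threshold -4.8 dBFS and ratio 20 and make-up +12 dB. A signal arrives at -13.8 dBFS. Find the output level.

-1.8 dBFS

-13.8 dBFS is 9 dB below the -4.8 dBFS threshold, so no gain reduction is applied.
Make-up gain adds 12 dB: -13.8 + 12 = -1.8 dBFS.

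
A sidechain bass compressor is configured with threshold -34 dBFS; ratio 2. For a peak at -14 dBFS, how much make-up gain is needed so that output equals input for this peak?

10 dB

Without make-up, output = threshold + overshoot/2 = -34 + 10 = -24 dBFS.
Gap to target: 10 dB.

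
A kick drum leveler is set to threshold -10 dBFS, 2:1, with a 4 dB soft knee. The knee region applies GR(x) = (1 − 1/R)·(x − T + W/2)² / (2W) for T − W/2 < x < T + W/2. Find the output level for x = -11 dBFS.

-11.0625 dBFS

x − T + W/2 = -11 − (-10) + 2 = 1.
GR = (1 − 1/2) × 1² / 8 = 0.5 × 1 / 8 = 0.0625 dB.
Output = -11 − 0.0625 = -11.0625 dBFS.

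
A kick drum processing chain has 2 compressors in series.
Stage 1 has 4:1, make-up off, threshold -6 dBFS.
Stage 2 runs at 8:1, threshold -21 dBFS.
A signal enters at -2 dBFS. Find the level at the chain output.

Stage 1: 4 dB above -6 dBFS, reduced 4:1 to 1 dB above → -5 dBFS.
Stage 2: overshoot 16 dB → 16/8 = 2 dB → -19 dBFS.

-19 dBFS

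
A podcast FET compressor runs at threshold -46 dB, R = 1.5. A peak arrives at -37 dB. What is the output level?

The input is 9 dB above the -46 dB threshold.
The 9 dB excess becomes 6 dB after 1.5:1 reduction.
Output = -46 + 6 = -40 dB.

-40 dB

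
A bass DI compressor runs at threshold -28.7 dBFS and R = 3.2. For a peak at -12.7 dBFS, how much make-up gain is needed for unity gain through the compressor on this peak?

11 dB

Overshoot 16 dB → 16/3.2 = 5 dB after compression, so the compressed level is -28.7 + 5 = -23.7 dBFS.
Make-up = target − compressed = -12.7 − (-23.7) = 11 dB.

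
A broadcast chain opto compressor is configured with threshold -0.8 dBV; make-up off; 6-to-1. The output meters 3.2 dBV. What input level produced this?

23.2 dBV

The compressed level sits 3.2 − (-0.8) = 4 dB over threshold.
Input overshoot = R × output overshoot = 24 dB → input = -0.8 + 24 = 23.2 dBV.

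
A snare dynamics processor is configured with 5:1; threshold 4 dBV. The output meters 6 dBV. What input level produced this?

14 dBV

Post-compression overshoot = 6 − 4 = 2 dB.
Undo the ratio: input overshoot = 2 × 5 = 10 dB, giving input = 14 dBV.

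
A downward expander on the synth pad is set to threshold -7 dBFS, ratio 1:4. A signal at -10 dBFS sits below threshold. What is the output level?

-19 dBFS

The input is 3 dB below the -7 dBFS threshold.
A 1:4 expander multiplies undershoot by 4: 3 × 4 = 12 dB below threshold.
Output = -7 − 12 = -19 dBFS.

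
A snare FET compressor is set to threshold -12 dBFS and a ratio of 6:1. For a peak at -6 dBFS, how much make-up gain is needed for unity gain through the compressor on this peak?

Without make-up, output = threshold + overshoot/6 = -12 + 1 = -11 dBFS.
Gap to target: 5 dB.

5 dB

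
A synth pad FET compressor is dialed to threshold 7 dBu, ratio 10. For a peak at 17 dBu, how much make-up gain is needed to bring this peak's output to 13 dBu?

Overshoot 10 dB → 10/10 = 1 dB after compression, so the compressed level is 7 + 1 = 8 dBu.
Make-up = target − compressed = 13 − 8 = 5 dB.

5 dB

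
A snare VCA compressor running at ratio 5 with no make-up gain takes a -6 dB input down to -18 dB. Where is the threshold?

-21 dB

Let T be the threshold. Output overshoot = (input overshoot)/R, so -18 − T = (-6 − T)/5.
5·(-18 − T) = -6 − T → 4·T = -90 − (-6) = -84.
T = -84/4 = -21 dB.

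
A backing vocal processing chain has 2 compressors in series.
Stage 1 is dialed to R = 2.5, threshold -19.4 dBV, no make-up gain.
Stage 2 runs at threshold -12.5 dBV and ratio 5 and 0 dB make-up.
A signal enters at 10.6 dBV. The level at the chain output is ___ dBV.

-11.48 dBV

Stage 1: 10.6 dBV is 30 dB over -19.4 dBV; at 2.5:1 that becomes 12 dB over, giving -7.4 dBV.
Stage 2: 5.1 dB above -12.5 dBV, reduced 5:1 to 1.02 dB above → -11.48 dBV.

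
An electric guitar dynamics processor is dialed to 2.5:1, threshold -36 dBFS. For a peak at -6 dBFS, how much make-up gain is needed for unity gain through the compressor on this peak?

Overshoot 30 dB → 30/2.5 = 12 dB after compression, so the compressed level is -36 + 12 = -24 dBFS.
Make-up = target − compressed = -6 − (-24) = 18 dB.

18 dB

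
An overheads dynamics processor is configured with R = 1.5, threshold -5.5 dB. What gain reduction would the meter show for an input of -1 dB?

1.5 dB

-1 dB exceeds the threshold by 4.5 dB.
At 1.5:1, output sits 4.5/1.5 = 3 dB above threshold.
Gain reduction = 4.5 − 3 = 1.5 dB.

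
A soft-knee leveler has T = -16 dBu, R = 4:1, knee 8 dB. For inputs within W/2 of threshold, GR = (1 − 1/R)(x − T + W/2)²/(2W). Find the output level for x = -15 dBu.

x − T + W/2 = -15 − (-16) + 4 = 5.
GR = (1 − 1/4) × 5² / 16 = 0.75 × 25 / 16 = 1.171875 dB.
Output = -15 − 1.171875 = -16.171875 dBu.

-16.171875 dBu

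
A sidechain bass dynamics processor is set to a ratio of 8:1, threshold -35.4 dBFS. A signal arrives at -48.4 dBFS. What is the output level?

-48.4 dBFS

-48.4 dBFS is 13 dB below the -35.4 dBFS threshold, so no gain reduction is applied.
Output = input = -48.4 dBFS.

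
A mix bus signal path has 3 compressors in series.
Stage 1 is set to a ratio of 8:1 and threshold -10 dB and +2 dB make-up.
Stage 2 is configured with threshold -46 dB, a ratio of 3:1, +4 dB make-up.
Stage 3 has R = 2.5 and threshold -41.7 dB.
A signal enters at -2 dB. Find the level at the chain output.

-36.62 dB

Stage 1: 8 dB above -10 dB, reduced 8:1 to 1 dB above → -9 dB; +2 dB make-up → -7 dB.
Stage 2: overshoot 39 dB → 39/3 = 13 dB → -33 dB; +4 dB make-up → -29 dB.
Stage 3: 12.7 dB above -41.7 dB, reduced 2.5:1 to 5.08 dB above → -36.62 dB.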